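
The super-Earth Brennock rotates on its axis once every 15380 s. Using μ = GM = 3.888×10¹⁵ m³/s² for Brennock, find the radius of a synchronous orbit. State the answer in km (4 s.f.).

A synchronous orbit has period T, so by Kepler's third law a = (μT²/4π²)^(1/3).
μT²/4π² = 3.888×10¹⁵ × (1.538×10⁴)² / 39.48 = 2.330×10²² m³.
a = 2.856×10⁷ m = 28560 km.

r_sync ≈ 28560 km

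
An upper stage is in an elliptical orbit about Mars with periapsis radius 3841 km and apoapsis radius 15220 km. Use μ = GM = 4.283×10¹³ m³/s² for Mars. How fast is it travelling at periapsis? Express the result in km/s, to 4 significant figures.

Semi-major axis a = (r_p + r_a)/2 = 9530.5 km = 9.530×10⁶ m.
Vis-viva: v² = μ(2/r − 1/a) = 4.283×10¹³ × (5.207×10⁻⁷ − 1.049×10⁻⁷) = 1.781×10⁷ m²/s².
v = 4220 m/s = 4.220 km/s.

v ≈ 4.220 km/s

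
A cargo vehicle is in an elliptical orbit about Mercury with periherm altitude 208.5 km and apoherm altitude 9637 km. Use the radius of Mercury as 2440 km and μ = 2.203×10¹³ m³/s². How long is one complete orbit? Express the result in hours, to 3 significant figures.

T ≈ 7.43 hours

r_p = 2440 + 208.5 = 2648.5 km = 2.6485×10⁶ m.
r_a = 2440 + 9637 = 12077 km = 1.2077×10⁷ m.
Semi-major axis a = (r_p + r_a)/2 = (2648.5 + 12077)/2 = 7362.8 km = 7.363×10⁶ m.
By Kepler's third law T = 2π√(a³/μ) = 2π × 4.257×10³ = 2.674×10⁴ s.
= 7.429 hours.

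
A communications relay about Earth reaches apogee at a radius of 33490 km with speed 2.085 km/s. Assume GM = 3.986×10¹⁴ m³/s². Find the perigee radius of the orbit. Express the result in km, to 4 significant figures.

perigee radius ≈ 7483 km

r_a = 3.349×10⁷ m.
Specific energy ε = v²/2 − μ/r = -9.728×10⁶ J/kg, so a = −μ/(2ε) = 2.049×10⁷ m.
The apsides satisfy r_p + r_a = 2a, so the perigee radius is 2a − r_a = 7.483×10⁶ m = 7482.6 km.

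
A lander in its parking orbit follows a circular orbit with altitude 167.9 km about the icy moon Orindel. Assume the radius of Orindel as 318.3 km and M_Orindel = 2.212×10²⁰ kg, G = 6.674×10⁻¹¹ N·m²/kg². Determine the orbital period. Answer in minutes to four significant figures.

T ≈ 292.2 minutes

μ = GM = 6.674×10⁻¹¹ × 2.212×10²⁰ = 1.476×10¹⁰ m³/s².
r = 318.3 + 167.9 = 486.20 km = 4.8620×10⁵ m.
Kepler's third law: T = 2π√(r³/μ) = 2π√((4.862×10⁵)³ / 1.476×10¹⁰).
r³/μ = 7.785×10⁶ s², so T = 2π × 2.790×10³ = 1.753×10⁴ s.
Converting: 1.753×10⁴ s ÷ 60.00 = 292.2 minutes.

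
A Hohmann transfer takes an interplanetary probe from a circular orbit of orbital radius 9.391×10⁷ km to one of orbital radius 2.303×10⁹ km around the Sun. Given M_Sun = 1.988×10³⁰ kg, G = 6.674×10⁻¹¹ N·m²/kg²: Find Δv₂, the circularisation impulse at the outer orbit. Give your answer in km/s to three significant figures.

Δv ≈ 5.47 km/s

μ = GM = 6.674×10⁻¹¹ × 1.988×10³⁰ = 1.327×10²⁰ m³/s².
r₁ = 9.391×10⁷ km = 9.391×10¹⁰ m.
r₂ = 2.303×10⁹ km = 2.303×10¹² m.
Transfer ellipse a_t = (r₁ + r₂)/2 = 1.198×10¹² m.
At r₁: circular v_c1 = √(μ/r₁) = 37590 m/s; transfer-perihelion v_p = √[μ(2/r₁ − 1/a_t)] = 52110 m/s.
At r₂: circular v_c2 = √(μ/r₂) = 7590 m/s; transfer-aphelion v_a = √[μ(2/r₂ − 1/a_t)] = 2125 m/s.
Δv₂ = v_c2 − v_a = 5466 m/s.
= 5.466 km/s.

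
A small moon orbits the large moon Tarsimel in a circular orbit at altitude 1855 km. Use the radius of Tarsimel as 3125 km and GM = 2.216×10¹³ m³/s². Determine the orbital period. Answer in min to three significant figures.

r = 3125 + 1855 = 4980.0 km = 4.9800×10⁶ m.
Kepler's third law: T = 2π√(r³/μ) = 2π√((4.980×10⁶)³ / 2.216×10¹³).
r³/μ = 5.573×10⁶ s², so T = 2π × 2.361×10³ = 1.483×10⁴ s.
Converting: 1.483×10⁴ s ÷ 60.00 = 247.2 min.

T ≈ 247 min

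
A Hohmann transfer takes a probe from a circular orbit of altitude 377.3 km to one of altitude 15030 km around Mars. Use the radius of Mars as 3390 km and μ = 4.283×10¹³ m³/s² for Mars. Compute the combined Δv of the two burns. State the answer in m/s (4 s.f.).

Δv_total ≈ 1609 m/s

r₁ = 3390 + 377.3 = 3767.3 km = 3.7673×10⁶ m.
r₂ = 3390 + 15030 = 18420 km = 1.8420×10⁷ m.
Transfer ellipse a_t = (r₁ + r₂)/2 = 1.109×10⁷ m.
At r₁: circular v_c1 = √(μ/r₁) = 3372 m/s; transfer-periapsis v_p = √[μ(2/r₁ − 1/a_t)] = 4345 m/s.
Δv₁ = v_p − v_c1 = 973.0 m/s.
At r₂: circular v_c2 = √(μ/r₂) = 1525 m/s; transfer-apoapsis v_a = √[μ(2/r₂ − 1/a_t)] = 888.6 m/s.
Δv₂ = v_c2 − v_a = 636.3 m/s.
Total Δv = Δv₁ + Δv₂ = 1609 m/s.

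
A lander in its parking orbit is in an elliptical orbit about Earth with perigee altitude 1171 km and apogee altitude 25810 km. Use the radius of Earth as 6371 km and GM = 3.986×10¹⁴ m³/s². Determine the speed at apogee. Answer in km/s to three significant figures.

v ≈ 2.17 km/s

r_p = 6371 + 1171 = 7542.0 km = 7.5420×10⁶ m.
r_a = 6371 + 25810 = 32181 km = 3.2181×10⁷ m.
Semi-major axis a = (r_p + r_a)/2 = 19862 km = 1.986×10⁷ m.
Vis-viva: v² = μ(2/r − 1/a) = 3.986×10¹⁴ × (6.215×10⁻⁸ − 5.035×10⁻⁸) = 4.703×10⁶ m²/s².
v = 2169 m/s = 2.169 km/s.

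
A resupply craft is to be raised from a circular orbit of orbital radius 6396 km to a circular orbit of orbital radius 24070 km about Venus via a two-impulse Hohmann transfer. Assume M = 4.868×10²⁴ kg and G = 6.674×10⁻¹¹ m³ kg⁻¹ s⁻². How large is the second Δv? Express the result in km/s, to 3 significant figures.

μ = GM = 6.674×10⁻¹¹ × 4.868×10²⁴ = 3.249×10¹⁴ m³/s².
r₁ = 6396 km = 6.396×10⁶ m.
r₂ = 24070 km = 2.407×10⁷ m.
Transfer ellipse a_t = (r₁ + r₂)/2 = 1.523×10⁷ m.
At r₁: circular v_c1 = √(μ/r₁) = 7127 m/s; transfer-periapsis v_p = √[μ(2/r₁ − 1/a_t)] = 8959 m/s.
At r₂: circular v_c2 = √(μ/r₂) = 3674 m/s; transfer-apoapsis v_a = √[μ(2/r₂ − 1/a_t)] = 2381 m/s.
Δv₂ = v_c2 − v_a = 1293 m/s.
= 1.293 km/s.

Δv ≈ 1.29 km/s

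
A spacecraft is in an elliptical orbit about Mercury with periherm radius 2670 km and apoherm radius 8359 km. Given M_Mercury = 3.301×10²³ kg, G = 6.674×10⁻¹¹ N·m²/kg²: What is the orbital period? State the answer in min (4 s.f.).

T ≈ 288.9 min

μ = GM = 6.674×10⁻¹¹ × 3.301×10²³ = 2.203×10¹³ m³/s².
Semi-major axis a = (r_p + r_a)/2 = (2670.0 + 8359.0)/2 = 5514.5 km = 5.514×10⁶ m.
By Kepler's third law T = 2π√(a³/μ) = 2π × 2.759×10³ = 1.733×10⁴ s.
= 288.9 min.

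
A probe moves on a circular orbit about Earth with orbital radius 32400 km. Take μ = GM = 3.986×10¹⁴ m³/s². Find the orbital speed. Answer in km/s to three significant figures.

r = 32400 km = 3.240×10⁷ m.
For a circular orbit v = √(μ/r) = √(3.986×10¹⁴ / 3.240×10⁷) = √(1.230×10⁷) = 3507 m/s.
That is 3.507 km/s.

v ≈ 3.51 km/s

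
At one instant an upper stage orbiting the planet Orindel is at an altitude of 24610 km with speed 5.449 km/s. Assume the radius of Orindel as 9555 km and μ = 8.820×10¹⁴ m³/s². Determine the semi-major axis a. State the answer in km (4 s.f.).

r = 9555 + 24610 = 34165 km = 3.416×10⁷ m.
Vis-viva rearranged: 1/a = 2/r − v²/μ = 5.854×10⁻⁸ − 3.366×10⁻⁸ = 2.488×10⁻⁸ m⁻¹.
a = 4.020×10⁷ m = 40200 km.

a ≈ 40200 km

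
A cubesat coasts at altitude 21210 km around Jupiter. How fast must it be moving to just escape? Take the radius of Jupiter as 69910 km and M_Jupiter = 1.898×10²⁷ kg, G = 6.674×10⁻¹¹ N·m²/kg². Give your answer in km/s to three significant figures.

μ = GM = 6.674×10⁻¹¹ × 1.898×10²⁷ = 1.267×10¹⁷ m³/s².
r = 69910 + 21210 = 91120 km = 9.1120×10⁷ m.
Escape speed v_esc = √(2μ/r) = √(2 × 1.267×10¹⁷ / 9.112×10⁷) = √(2.780×10⁹) = 52730 m/s.
= 52.73 km/s.

v_esc ≈ 52.7 km/s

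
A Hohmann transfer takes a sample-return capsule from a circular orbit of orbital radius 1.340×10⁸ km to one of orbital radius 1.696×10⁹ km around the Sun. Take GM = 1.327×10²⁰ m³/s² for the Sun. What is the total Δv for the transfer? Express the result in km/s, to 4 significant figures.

r₁ = 1.340×10⁸ km = 1.340×10¹¹ m.
r₂ = 1.696×10⁹ km = 1.696×10¹² m.
Transfer ellipse a_t = (r₁ + r₂)/2 = 9.150×10¹¹ m.
At r₁: circular v_c1 = √(μ/r₁) = 31470 m/s; transfer-perihelion v_p = √[μ(2/r₁ − 1/a_t)] = 42840 m/s.
Δv₁ = v_p − v_c1 = 11370 m/s.
At r₂: circular v_c2 = √(μ/r₂) = 8846 m/s; transfer-aphelion v_a = √[μ(2/r₂ − 1/a_t)] = 3385 m/s.
Δv₂ = v_c2 − v_a = 5460 m/s.
Total Δv = Δv₁ + Δv₂ = 16830 m/s = 16.83 km/s.

Δv_total ≈ 16.83 km/s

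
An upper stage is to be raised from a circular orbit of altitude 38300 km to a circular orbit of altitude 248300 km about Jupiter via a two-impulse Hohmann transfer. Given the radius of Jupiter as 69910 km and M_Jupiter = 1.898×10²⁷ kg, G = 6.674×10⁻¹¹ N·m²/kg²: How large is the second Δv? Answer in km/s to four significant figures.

μ = GM = 6.674×10⁻¹¹ × 1.898×10²⁷ = 1.267×10¹⁷ m³/s².
r₁ = 69910 + 38300 = 108210 km = 1.0821×10⁸ m.
r₂ = 69910 + 248300 = 318210 km = 3.1821×10⁸ m.
Transfer ellipse a_t = (r₁ + r₂)/2 = 2.132×10⁸ m.
At r₁: circular v_c1 = √(μ/r₁) = 34210 m/s; transfer-perijove v_p = √[μ(2/r₁ − 1/a_t)] = 41800 m/s.
At r₂: circular v_c2 = √(μ/r₂) = 19950 m/s; transfer-apojove v_a = √[μ(2/r₂ − 1/a_t)] = 14210 m/s.
Δv₂ = v_c2 − v_a = 5738 m/s.
= 5.738 km/s.

Δv ≈ 5.738 km/s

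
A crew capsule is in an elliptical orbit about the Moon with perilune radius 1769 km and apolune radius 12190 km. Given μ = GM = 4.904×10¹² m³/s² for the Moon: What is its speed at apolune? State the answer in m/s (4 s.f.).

Semi-major axis a = (r_p + r_a)/2 = 6979.5 km = 6.980×10⁶ m.
Vis-viva: v² = μ(2/r − 1/a) = 4.904×10¹² × (1.641×10⁻⁷ − 1.433×10⁻⁷) = 1.020×10⁵ m²/s².
v = 319.3 m/s.

v ≈ 319.3 m/s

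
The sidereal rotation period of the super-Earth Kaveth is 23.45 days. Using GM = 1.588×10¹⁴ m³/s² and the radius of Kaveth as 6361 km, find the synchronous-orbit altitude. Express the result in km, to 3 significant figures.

T = 23.45 days = 2.026×10⁶ s.
A synchronous orbit has period T, so by Kepler's third law a = (μT²/4π²)^(1/3).
μT²/4π² = 1.588×10¹⁴ × (2.026×10⁶)² / 39.48 = 1.651×10²⁵ m³.
a = 2.546×10⁸ m = 2.5464×10⁵ km.
Altitude h = a − R = 2.5464×10⁵ − 6361 = 2.4828×10⁵ km.

h_sync ≈ 2.48×10⁵ km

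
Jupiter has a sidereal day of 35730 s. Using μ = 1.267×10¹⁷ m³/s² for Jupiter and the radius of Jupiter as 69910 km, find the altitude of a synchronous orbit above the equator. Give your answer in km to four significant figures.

A synchronous orbit has period T, so by Kepler's third law a = (μT²/4π²)^(1/3).
μT²/4π² = 1.267×10¹⁷ × (3.573×10⁴)² / 39.48 = 4.097×10²⁴ m³.
a = 1.600×10⁸ m = 1.6002×10⁵ km.
Altitude h = a − R = 1.6002×10⁵ − 69910 = 90105 km.

h_sync ≈ 90110 km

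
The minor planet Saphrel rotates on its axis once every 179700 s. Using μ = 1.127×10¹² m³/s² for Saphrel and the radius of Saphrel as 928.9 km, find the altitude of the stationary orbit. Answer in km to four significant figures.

h_sync ≈ 8804 km

A synchronous orbit has period T, so by Kepler's third law a = (μT²/4π²)^(1/3).
μT²/4π² = 1.127×10¹² × (1.797×10⁵)² / 39.48 = 9.219×10²⁰ m³.
a = 9.732×10⁶ m = 9732.4 km.
Altitude h = a − R = 9732.4 − 928.9 = 8803.5 km.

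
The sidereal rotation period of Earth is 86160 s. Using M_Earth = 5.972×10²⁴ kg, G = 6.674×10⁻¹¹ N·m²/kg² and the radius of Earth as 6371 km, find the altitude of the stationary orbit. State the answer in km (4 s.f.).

μ = GM = 6.674×10⁻¹¹ × 5.972×10²⁴ = 3.986×10¹⁴ m³/s².
A synchronous orbit has period T, so by Kepler's third law a = (μT²/4π²)^(1/3).
μT²/4π² = 3.986×10¹⁴ × (8.616×10⁴)² / 39.48 = 7.495×10²² m³.
a = 4.216×10⁷ m = 42162 km.
Altitude h = a − R = 42162 − 6371 = 35791 km.

h_sync ≈ 35790 km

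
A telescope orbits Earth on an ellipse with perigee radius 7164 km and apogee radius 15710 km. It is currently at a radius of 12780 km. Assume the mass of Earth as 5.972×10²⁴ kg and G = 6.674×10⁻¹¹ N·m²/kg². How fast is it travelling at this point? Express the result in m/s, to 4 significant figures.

μ = GM = 6.674×10⁻¹¹ × 5.972×10²⁴ = 3.986×10¹⁴ m³/s².
Semi-major axis a = (r_p + r_a)/2 = 11437 km = 1.144×10⁷ m.
Vis-viva: v² = μ(2/r − 1/a) = 3.986×10¹⁴ × (1.565×10⁻⁷ − 8.744×10⁻⁸) = 2.752×10⁷ m²/s².
v = 5246 m/s.

v ≈ 5246 m/s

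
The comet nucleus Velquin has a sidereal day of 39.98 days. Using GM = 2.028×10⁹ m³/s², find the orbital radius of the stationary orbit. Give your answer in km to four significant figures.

T = 39.98 days = 3.454×10⁶ s.
A synchronous orbit has period T, so by Kepler's third law a = (μT²/4π²)^(1/3).
μT²/4π² = 2.028×10⁹ × (3.454×10⁶)² / 39.48 = 6.129×10²⁰ m³.
a = 8.495×10⁶ m = 8494.6 km.

r_sync ≈ 8495 km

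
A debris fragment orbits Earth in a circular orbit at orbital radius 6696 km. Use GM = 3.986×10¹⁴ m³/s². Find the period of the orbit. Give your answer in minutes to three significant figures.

T ≈ 90.9 minutes

r = 6696 km = 6.696×10⁶ m.
Kepler's third law: T = 2π√(r³/μ) = 2π√((6.696×10⁶)³ / 3.986×10¹⁴).
r³/μ = 7.532×10⁵ s², so T = 2π × 8.679×10² = 5.453×10³ s.
Converting: 5.453×10³ s ÷ 60.00 = 90.88 minutes.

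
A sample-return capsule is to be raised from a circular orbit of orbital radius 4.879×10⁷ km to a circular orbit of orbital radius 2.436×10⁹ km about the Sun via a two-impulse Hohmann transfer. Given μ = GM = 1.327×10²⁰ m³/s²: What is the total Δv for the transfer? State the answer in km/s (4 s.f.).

r₁ = 4.879×10⁷ km = 4.879×10¹⁰ m.
r₂ = 2.436×10⁹ km = 2.436×10¹² m.
Transfer ellipse a_t = (r₁ + r₂)/2 = 1.242×10¹² m.
At r₁: circular v_c1 = √(μ/r₁) = 52150 m/s; transfer-perihelion v_p = √[μ(2/r₁ − 1/a_t)] = 73030 m/s.
Δv₁ = v_p − v_c1 = 20870 m/s.
At r₂: circular v_c2 = √(μ/r₂) = 7381 m/s; transfer-aphelion v_a = √[μ(2/r₂ − 1/a_t)] = 1463 m/s.
Δv₂ = v_c2 − v_a = 5918 m/s.
Total Δv = Δv₁ + Δv₂ = 26790 m/s = 26.79 km/s.

Δv_total ≈ 26.79 km/s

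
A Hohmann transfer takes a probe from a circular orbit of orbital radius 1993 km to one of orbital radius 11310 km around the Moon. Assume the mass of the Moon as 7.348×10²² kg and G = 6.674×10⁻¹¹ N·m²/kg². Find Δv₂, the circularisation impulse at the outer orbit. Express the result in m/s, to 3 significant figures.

μ = GM = 6.674×10⁻¹¹ × 7.348×10²² = 4.904×10¹² m³/s².
r₁ = 1993 km = 1.993×10⁶ m.
r₂ = 11310 km = 1.131×10⁷ m.
Transfer ellipse a_t = (r₁ + r₂)/2 = 6.652×10⁶ m.
At r₁: circular v_c1 = √(μ/r₁) = 1569 m/s; transfer-perilune v_p = √[μ(2/r₁ − 1/a_t)] = 2045 m/s.
At r₂: circular v_c2 = √(μ/r₂) = 658.5 m/s; transfer-apolune v_a = √[μ(2/r₂ − 1/a_t)] = 360.4 m/s.
Δv₂ = v_c2 − v_a = 298.0 m/s.

Δv ≈ 298 m/s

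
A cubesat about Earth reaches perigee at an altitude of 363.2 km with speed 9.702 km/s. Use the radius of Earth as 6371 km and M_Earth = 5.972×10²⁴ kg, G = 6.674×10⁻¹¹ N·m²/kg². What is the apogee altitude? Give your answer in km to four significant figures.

apogee altitude ≈ 19780 km

μ = GM = 6.674×10⁻¹¹ × 5.972×10²⁴ = 3.986×10¹⁴ m³/s².
r_p = 6371 + 363.2 = 6734.2 km = 6.734×10⁶ m.
Specific energy ε = v²/2 − μ/r = -1.212×10⁷ J/kg, so a = −μ/(2ε) = 1.644×10⁷ m.
The apsides satisfy r_p + r_a = 2a, so the apogee radius is 2a − r_p = 2.615×10⁷ m = 26147 km.
Apogee altitude = 26147 − 6371 = 19776 km.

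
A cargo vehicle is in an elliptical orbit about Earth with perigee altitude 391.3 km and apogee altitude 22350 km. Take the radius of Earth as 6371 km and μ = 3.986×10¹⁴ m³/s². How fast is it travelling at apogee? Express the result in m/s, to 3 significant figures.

r_p = 6371 + 391.3 = 6762.3 km = 6.7623×10⁶ m.
r_a = 6371 + 22350 = 28721 km = 2.8721×10⁷ m.
Semi-major axis a = (r_p + r_a)/2 = 17742 km = 1.774×10⁷ m.
Vis-viva: v² = μ(2/r − 1/a) = 3.986×10¹⁴ × (6.964×10⁻⁸ − 5.636×10⁻⁸) = 5.290×10⁶ m²/s².
v = 2300 m/s.

v ≈ 2300 m/s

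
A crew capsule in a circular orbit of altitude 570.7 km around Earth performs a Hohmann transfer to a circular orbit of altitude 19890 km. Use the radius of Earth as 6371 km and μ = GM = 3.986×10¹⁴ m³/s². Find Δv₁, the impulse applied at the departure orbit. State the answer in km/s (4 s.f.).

r₁ = 6371 + 570.7 = 6941.7 km = 6.9417×10⁶ m.
r₂ = 6371 + 19890 = 26261 km = 2.6261×10⁷ m.
Transfer ellipse a_t = (r₁ + r₂)/2 = 1.660×10⁷ m.
At r₁: circular v_c1 = √(μ/r₁) = 7578 m/s; transfer-perigee v_p = √[μ(2/r₁ − 1/a_t)] = 9531 m/s.
Δv₁ = v_p − v_c1 = 1953 m/s.
= 1.953 km/s.

Δv ≈ 1.953 km/s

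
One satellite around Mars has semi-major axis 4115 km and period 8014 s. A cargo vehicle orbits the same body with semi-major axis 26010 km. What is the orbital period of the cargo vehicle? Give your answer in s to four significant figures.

Kepler's third law: T² ∝ a³, so T₂ = T₁ (a₂/a₁)^(3/2).
a₂/a₁ = 6.321, (a₂/a₁)^(3/2) = 15.89.
T₂ = 8014 × 15.89 = 1.274×10⁵ s.

T₂ ≈ 1.274×10⁵ s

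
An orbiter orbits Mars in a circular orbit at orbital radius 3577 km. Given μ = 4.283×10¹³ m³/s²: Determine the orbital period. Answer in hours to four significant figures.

r = 3577 km = 3.577×10⁶ m.
Kepler's third law: T = 2π√(r³/μ) = 2π√((3.577×10⁶)³ / 4.283×10¹³).
r³/μ = 1.069×10⁶ s², so T = 2π × 1.034×10³ = 6.495×10³ s.
Converting: 6.495×10³ s ÷ 3600 = 1.804 hours.

T ≈ 1.804 hours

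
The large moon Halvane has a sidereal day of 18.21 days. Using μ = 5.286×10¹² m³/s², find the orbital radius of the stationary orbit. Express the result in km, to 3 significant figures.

r_sync ≈ 69200 km

T = 18.21 days = 1.573×10⁶ s.
A synchronous orbit has period T, so by Kepler's third law a = (μT²/4π²)^(1/3).
μT²/4π² = 5.286×10¹² × (1.573×10⁶)² / 39.48 = 3.314×10²³ m³.
a = 6.921×10⁷ m = 69205 km.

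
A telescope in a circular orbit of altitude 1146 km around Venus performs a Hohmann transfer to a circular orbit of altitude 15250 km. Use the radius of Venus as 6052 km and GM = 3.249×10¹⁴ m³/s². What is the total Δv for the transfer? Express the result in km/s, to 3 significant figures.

Δv_total ≈ 2.63 km/s

r₁ = 6052 + 1146 = 7198.0 km = 7.1980×10⁶ m.
r₂ = 6052 + 15250 = 21302 km = 2.1302×10⁷ m.
Transfer ellipse a_t = (r₁ + r₂)/2 = 1.425×10⁷ m.
At r₁: circular v_c1 = √(μ/r₁) = 6718 m/s; transfer-periapsis v_p = √[μ(2/r₁ − 1/a_t)] = 8214 m/s.
Δv₁ = v_p − v_c1 = 1496 m/s.
At r₂: circular v_c2 = √(μ/r₂) = 3905 m/s; transfer-apoapsis v_a = √[μ(2/r₂ − 1/a_t)] = 2776 m/s.
Δv₂ = v_c2 − v_a = 1130 m/s.
Total Δv = Δv₁ + Δv₂ = 2626 m/s = 2.626 km/s.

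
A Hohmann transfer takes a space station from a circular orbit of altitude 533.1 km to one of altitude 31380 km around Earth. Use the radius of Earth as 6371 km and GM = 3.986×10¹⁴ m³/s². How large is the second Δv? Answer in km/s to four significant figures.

Δv ≈ 1.442 km/s

r₁ = 6371 + 533.1 = 6904.1 km = 6.9041×10⁶ m.
r₂ = 6371 + 31380 = 37751 km = 3.7751×10⁷ m.
Transfer ellipse a_t = (r₁ + r₂)/2 = 2.233×10⁷ m.
At r₁: circular v_c1 = √(μ/r₁) = 7598 m/s; transfer-perigee v_p = √[μ(2/r₁ − 1/a_t)] = 9880 m/s.
At r₂: circular v_c2 = √(μ/r₂) = 3249 m/s; transfer-apogee v_a = √[μ(2/r₂ − 1/a_t)] = 1807 m/s.
Δv₂ = v_c2 − v_a = 1442 m/s.
= 1.442 km/s.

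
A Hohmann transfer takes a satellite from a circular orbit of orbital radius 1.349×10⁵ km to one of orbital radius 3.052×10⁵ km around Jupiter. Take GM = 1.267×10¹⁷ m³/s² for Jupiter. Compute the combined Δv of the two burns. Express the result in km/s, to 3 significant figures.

r₁ = 1.349×10⁵ km = 1.349×10⁸ m.
r₂ = 3.052×10⁵ km = 3.052×10⁸ m.
Transfer ellipse a_t = (r₁ + r₂)/2 = 2.200×10⁸ m.
At r₁: circular v_c1 = √(μ/r₁) = 30650 m/s; transfer-perijove v_p = √[μ(2/r₁ − 1/a_t)] = 36090 m/s.
Δv₁ = v_p − v_c1 = 5446 m/s.
At r₂: circular v_c2 = √(μ/r₂) = 20370 m/s; transfer-apojove v_a = √[μ(2/r₂ − 1/a_t)] = 15950 m/s.
Δv₂ = v_c2 − v_a = 4422 m/s.
Total Δv = Δv₁ + Δv₂ = 9868 m/s = 9.868 km/s.

Δv_total ≈ 9.87 km/s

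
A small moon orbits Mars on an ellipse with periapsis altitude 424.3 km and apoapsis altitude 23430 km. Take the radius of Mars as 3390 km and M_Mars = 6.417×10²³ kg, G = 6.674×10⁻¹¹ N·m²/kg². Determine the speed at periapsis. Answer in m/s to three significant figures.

μ = GM = 6.674×10⁻¹¹ × 6.417×10²³ = 4.283×10¹³ m³/s².
r_p = 3390 + 424.3 = 3814.3 km = 3.8143×10⁶ m.
r_a = 3390 + 23430 = 26820 km = 2.6820×10⁷ m.
Semi-major axis a = (r_p + r_a)/2 = 15317 km = 1.532×10⁷ m.
Vis-viva: v² = μ(2/r − 1/a) = 4.283×10¹³ × (5.243×10⁻⁷ − 6.529×10⁻⁸) = 1.966×10⁷ m²/s².
v = 4434 m/s.

v ≈ 4430 m/s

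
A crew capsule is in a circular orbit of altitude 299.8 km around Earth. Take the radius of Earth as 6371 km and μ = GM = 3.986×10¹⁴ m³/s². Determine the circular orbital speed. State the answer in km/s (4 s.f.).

v ≈ 7.730 km/s

r = 6371 + 299.8 = 6670.8 km = 6.6708×10⁶ m.
For a circular orbit v = √(μ/r) = √(3.986×10¹⁴ / 6.671×10⁶) = √(5.975×10⁷) = 7730 m/s.
That is 7.730 km/s.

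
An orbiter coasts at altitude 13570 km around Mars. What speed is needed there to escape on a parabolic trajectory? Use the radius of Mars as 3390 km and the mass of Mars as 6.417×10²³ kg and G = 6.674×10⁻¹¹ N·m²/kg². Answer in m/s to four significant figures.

v_esc ≈ 2247 m/s

μ = GM = 6.674×10⁻¹¹ × 6.417×10²³ = 4.283×10¹³ m³/s².
r = 3390 + 13570 = 16960 km = 1.6960×10⁷ m.
Escape speed v_esc = √(2μ/r) = √(2 × 4.283×10¹³ / 1.696×10⁷) = √(5.050×10⁶) = 2247 m/s.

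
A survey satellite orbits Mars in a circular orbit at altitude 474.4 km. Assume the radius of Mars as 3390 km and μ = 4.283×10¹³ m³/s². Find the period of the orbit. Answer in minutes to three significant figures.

r = 3390 + 474.4 = 3864.4 km = 3.8644×10⁶ m.
Kepler's third law: T = 2π√(r³/μ) = 2π√((3.864×10⁶)³ / 4.283×10¹³).
r³/μ = 1.347×10⁶ s², so T = 2π × 1.161×10³ = 7.293×10³ s.
Converting: 7.293×10³ s ÷ 60.00 = 121.6 minutes.

T ≈ 122 minutes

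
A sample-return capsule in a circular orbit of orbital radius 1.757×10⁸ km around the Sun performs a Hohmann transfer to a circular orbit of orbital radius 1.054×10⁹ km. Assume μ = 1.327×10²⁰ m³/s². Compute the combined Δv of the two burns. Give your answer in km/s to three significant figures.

Δv_total ≈ 13.7 km/s

r₁ = 1.757×10⁸ km = 1.757×10¹¹ m.
r₂ = 1.054×10⁹ km = 1.054×10¹² m.
Transfer ellipse a_t = (r₁ + r₂)/2 = 6.148×10¹¹ m.
At r₁: circular v_c1 = √(μ/r₁) = 27480 m/s; transfer-perihelion v_p = √[μ(2/r₁ − 1/a_t)] = 35980 m/s.
Δv₁ = v_p − v_c1 = 8500 m/s.
At r₂: circular v_c2 = √(μ/r₂) = 11220 m/s; transfer-aphelion v_a = √[μ(2/r₂ − 1/a_t)] = 5998 m/s.
Δv₂ = v_c2 − v_a = 5222 m/s.
Total Δv = Δv₁ + Δv₂ = 13720 m/s = 13.72 km/s.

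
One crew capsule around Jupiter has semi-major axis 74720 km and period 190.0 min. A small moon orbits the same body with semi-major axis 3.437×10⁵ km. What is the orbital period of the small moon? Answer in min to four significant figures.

Kepler's third law: T² ∝ a³, so T₂ = T₁ (a₂/a₁)^(3/2).
a₂/a₁ = 4.600, (a₂/a₁)^(3/2) = 9.865.
T₂ = 190.0 × 9.865 = 1874 min.

T₂ ≈ 1874 min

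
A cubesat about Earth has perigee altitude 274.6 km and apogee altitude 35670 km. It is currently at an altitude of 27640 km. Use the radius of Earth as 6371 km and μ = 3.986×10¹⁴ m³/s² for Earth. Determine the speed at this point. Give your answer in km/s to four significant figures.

r_p = 6371 + 274.6 = 6645.6 km = 6.6456×10⁶ m.
r_a = 6371 + 35670 = 42041 km = 4.2041×10⁷ m.
r = 6371 + 27640 = 34011 km = 3.401×10⁷ m.
Semi-major axis a = (r_p + r_a)/2 = 24343 km = 2.434×10⁷ m.
Vis-viva: v² = μ(2/r − 1/a) = 3.986×10¹⁴ × (5.880×10⁻⁸ − 4.108×10⁻⁸) = 7.065×10⁶ m²/s².
v = 2658 m/s = 2.658 km/s.

v ≈ 2.658 km/s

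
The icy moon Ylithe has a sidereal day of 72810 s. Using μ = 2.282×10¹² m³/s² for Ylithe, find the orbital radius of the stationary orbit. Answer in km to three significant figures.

r_sync ≈ 6740 km

A synchronous orbit has period T, so by Kepler's third law a = (μT²/4π²)^(1/3).
μT²/4π² = 2.282×10¹² × (7.281×10⁴)² / 39.48 = 3.064×10²⁰ m³.
a = 6.742×10⁶ m = 6741.9 km.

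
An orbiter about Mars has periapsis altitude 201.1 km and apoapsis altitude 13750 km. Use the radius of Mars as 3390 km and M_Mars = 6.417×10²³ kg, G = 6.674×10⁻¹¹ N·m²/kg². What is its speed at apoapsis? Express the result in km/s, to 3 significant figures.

v ≈ 0.93 km/s

μ = GM = 6.674×10⁻¹¹ × 6.417×10²³ = 4.283×10¹³ m³/s².
r_p = 3390 + 201.1 = 3591.1 km = 3.5911×10⁶ m.
r_a = 3390 + 13750 = 17140 km = 1.7140×10⁷ m.
Semi-major axis a = (r_p + r_a)/2 = 10366 km = 1.037×10⁷ m.
Vis-viva: v² = μ(2/r − 1/a) = 4.283×10¹³ × (1.167×10⁻⁷ − 9.647×10⁻⁸) = 8.657×10⁵ m²/s².
v = 930.4 m/s = 0.9304 km/s.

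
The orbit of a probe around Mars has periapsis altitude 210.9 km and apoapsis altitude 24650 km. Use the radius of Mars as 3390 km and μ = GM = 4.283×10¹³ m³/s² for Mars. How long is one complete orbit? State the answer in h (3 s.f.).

r_p = 3390 + 210.9 = 3600.9 km = 3.6009×10⁶ m.
r_a = 3390 + 24650 = 28040 km = 2.8040×10⁷ m.
Semi-major axis a = (r_p + r_a)/2 = (3600.9 + 28040)/2 = 15820 km = 1.582×10⁷ m.
By Kepler's third law T = 2π√(a³/μ) = 2π × 9.615×10³ = 6.041×10⁴ s.
= 16.78 h.

T ≈ 16.8 h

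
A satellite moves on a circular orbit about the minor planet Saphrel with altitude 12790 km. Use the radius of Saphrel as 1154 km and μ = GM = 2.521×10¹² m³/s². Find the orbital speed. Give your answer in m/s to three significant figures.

v ≈ 425 m/s

r = 1154 + 12790 = 13944 km = 1.3944×10⁷ m.
For a circular orbit v = √(μ/r) = √(2.521×10¹² / 1.394×10⁷) = √(1.808×10⁵) = 425.2 m/s.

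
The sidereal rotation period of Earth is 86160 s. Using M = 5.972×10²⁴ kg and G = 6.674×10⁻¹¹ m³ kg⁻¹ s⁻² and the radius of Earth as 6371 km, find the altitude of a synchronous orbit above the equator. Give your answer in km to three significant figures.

μ = GM = 6.674×10⁻¹¹ × 5.972×10²⁴ = 3.986×10¹⁴ m³/s².
A synchronous orbit has period T, so by Kepler's third law a = (μT²/4π²)^(1/3).
μT²/4π² = 3.986×10¹⁴ × (8.616×10⁴)² / 39.48 = 7.495×10²² m³.
a = 4.216×10⁷ m = 42162 km.
Altitude h = a − R = 42162 − 6371 = 35791 km.

h_sync ≈ 35800 km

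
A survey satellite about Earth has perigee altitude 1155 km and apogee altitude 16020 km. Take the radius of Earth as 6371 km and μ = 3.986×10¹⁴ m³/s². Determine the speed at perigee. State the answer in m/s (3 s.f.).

r_p = 6371 + 1155 = 7526.0 km = 7.5260×10⁶ m.
r_a = 6371 + 16020 = 22391 km = 2.2391×10⁷ m.
Semi-major axis a = (r_p + r_a)/2 = 14958 km = 1.496×10⁷ m.
Vis-viva: v² = μ(2/r − 1/a) = 3.986×10¹⁴ × (2.657×10⁻⁷ − 6.685×10⁻⁸) = 7.928×10⁷ m²/s².
v = 8904 m/s.

v ≈ 8900 m/s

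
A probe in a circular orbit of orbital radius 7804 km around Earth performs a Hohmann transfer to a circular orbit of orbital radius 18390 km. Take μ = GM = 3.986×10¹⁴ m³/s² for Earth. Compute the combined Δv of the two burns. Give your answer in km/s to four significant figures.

Δv_total ≈ 2.384 km/s

r₁ = 7804 km = 7.804×10⁶ m.
r₂ = 18390 km = 1.839×10⁷ m.
Transfer ellipse a_t = (r₁ + r₂)/2 = 1.310×10⁷ m.
At r₁: circular v_c1 = √(μ/r₁) = 7147 m/s; transfer-perigee v_p = √[μ(2/r₁ − 1/a_t)] = 8469 m/s.
Δv₁ = v_p − v_c1 = 1322 m/s.
At r₂: circular v_c2 = √(μ/r₂) = 4656 m/s; transfer-apogee v_a = √[μ(2/r₂ − 1/a_t)] = 3594 m/s.
Δv₂ = v_c2 − v_a = 1062 m/s.
Total Δv = Δv₁ + Δv₂ = 2384 m/s = 2.384 km/s.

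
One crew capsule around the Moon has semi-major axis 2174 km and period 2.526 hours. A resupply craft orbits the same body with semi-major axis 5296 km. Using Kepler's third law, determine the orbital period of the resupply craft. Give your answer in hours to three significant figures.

T₂ ≈ 9.60 hours

Kepler's third law: T² ∝ a³, so T₂ = T₁ (a₂/a₁)^(3/2).
a₂/a₁ = 2.436, (a₂/a₁)^(3/2) = 3.802.
T₂ = 2.526 × 3.802 = 9.604 hours.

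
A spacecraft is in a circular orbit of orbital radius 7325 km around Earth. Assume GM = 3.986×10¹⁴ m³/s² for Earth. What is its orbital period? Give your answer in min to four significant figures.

T ≈ 104.0 min

r = 7325 km = 7.325×10⁶ m.
Kepler's third law: T = 2π√(r³/μ) = 2π√((7.325×10⁶)³ / 3.986×10¹⁴).
r³/μ = 9.860×10⁵ s², so T = 2π × 9.930×10² = 6.239×10³ s.
Converting: 6.239×10³ s ÷ 60.00 = 104.0 min.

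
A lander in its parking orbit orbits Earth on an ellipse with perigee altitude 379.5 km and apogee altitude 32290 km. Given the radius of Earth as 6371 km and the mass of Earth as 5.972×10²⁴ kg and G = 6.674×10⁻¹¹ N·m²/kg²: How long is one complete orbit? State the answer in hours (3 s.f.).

μ = GM = 6.674×10⁻¹¹ × 5.972×10²⁴ = 3.986×10¹⁴ m³/s².
r_p = 6371 + 379.5 = 6750.5 km = 6.7505×10⁶ m.
r_a = 6371 + 32290 = 38661 km = 3.8661×10⁷ m.
Semi-major axis a = (r_p + r_a)/2 = (6750.5 + 38661)/2 = 22706 km = 2.271×10⁷ m.
By Kepler's third law T = 2π√(a³/μ) = 2π × 5.419×10³ = 3.405×10⁴ s.
= 9.459 hours.

T ≈ 9.46 hours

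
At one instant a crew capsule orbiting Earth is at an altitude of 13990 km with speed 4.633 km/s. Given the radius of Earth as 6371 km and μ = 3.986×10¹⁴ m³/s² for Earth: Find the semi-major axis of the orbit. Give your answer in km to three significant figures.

r = 6371 + 13990 = 20361 km = 2.036×10⁷ m.
Specific orbital energy ε = v²/2 − μ/r = (4633)²/2 − 3.986×10¹⁴/2.036×10⁷ = -8.844×10⁶ J/kg.
Since ε = −μ/(2a), a = −μ/(2ε) = 2.253×10⁷ m = 22534 km.

a ≈ 22500 km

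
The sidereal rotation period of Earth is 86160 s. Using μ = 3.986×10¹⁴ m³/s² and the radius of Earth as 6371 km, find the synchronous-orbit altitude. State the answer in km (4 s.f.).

A synchronous orbit has period T, so by Kepler's third law a = (μT²/4π²)^(1/3).
μT²/4π² = 3.986×10¹⁴ × (8.616×10⁴)² / 39.48 = 7.495×10²² m³.
a = 4.216×10⁷ m = 42163 km.
Altitude h = a − R = 42163 − 6371 = 35792 km.

h_sync ≈ 35790 km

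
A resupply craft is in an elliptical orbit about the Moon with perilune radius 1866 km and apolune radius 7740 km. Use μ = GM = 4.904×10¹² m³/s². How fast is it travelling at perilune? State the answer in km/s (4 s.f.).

v ≈ 2.058 km/s

Semi-major axis a = (r_p + r_a)/2 = 4803.0 km = 4.803×10⁶ m.
Vis-viva: v² = μ(2/r − 1/a) = 4.904×10¹² × (1.072×10⁻⁶ − 2.082×10⁻⁷) = 4.235×10⁶ m²/s².
v = 2058 m/s = 2.058 km/s.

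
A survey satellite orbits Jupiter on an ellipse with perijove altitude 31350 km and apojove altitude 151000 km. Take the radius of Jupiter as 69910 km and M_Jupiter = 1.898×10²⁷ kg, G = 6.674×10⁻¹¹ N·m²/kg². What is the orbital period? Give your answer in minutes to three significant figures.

μ = GM = 6.674×10⁻¹¹ × 1.898×10²⁷ = 1.267×10¹⁷ m³/s².
r_p = 69910 + 31350 = 101260 km = 1.0126×10⁸ m.
r_a = 69910 + 151000 = 220910 km = 2.2091×10⁸ m.
Semi-major axis a = (r_p + r_a)/2 = (1.0126×10⁵ + 2.2091×10⁵)/2 = 1.6108×10⁵ km = 1.611×10⁸ m.
By Kepler's third law T = 2π√(a³/μ) = 2π × 5.744×10³ = 3.609×10⁴ s.
= 601.5 minutes.

T ≈ 602 minutes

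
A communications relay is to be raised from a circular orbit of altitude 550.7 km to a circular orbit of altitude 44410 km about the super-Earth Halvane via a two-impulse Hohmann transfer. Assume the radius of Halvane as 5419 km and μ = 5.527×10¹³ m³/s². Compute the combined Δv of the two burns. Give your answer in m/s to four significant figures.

r₁ = 5419 + 550.7 = 5969.7 km = 5.9697×10⁶ m.
r₂ = 5419 + 44410 = 49829 km = 4.9829×10⁷ m.
Transfer ellipse a_t = (r₁ + r₂)/2 = 2.790×10⁷ m.
At r₁: circular v_c1 = √(μ/r₁) = 3043 m/s; transfer-periapsis v_p = √[μ(2/r₁ − 1/a_t)] = 4066 m/s.
Δv₁ = v_p − v_c1 = 1024 m/s.
At r₂: circular v_c2 = √(μ/r₂) = 1053 m/s; transfer-apoapsis v_a = √[μ(2/r₂ − 1/a_t)] = 487.2 m/s.
Δv₂ = v_c2 − v_a = 566.0 m/s.
Total Δv = Δv₁ + Δv₂ = 1590 m/s.

Δv_total ≈ 1590 m/s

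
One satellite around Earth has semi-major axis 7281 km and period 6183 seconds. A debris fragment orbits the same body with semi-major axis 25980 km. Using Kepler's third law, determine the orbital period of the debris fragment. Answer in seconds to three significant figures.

Kepler's third law: T² ∝ a³, so T₂ = T₁ (a₂/a₁)^(3/2).
a₂/a₁ = 3.568, (a₂/a₁)^(3/2) = 6.740.
T₂ = 6183 × 6.740 = 41670 seconds.

T₂ ≈ 41700 seconds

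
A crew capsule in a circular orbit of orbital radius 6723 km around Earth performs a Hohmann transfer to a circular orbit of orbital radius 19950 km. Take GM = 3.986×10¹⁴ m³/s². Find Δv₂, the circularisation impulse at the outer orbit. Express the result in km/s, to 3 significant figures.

r₁ = 6723 km = 6.723×10⁶ m.
r₂ = 19950 km = 1.995×10⁷ m.
Transfer ellipse a_t = (r₁ + r₂)/2 = 1.334×10⁷ m.
At r₁: circular v_c1 = √(μ/r₁) = 7700 m/s; transfer-perigee v_p = √[μ(2/r₁ − 1/a_t)] = 9418 m/s.
At r₂: circular v_c2 = √(μ/r₂) = 4470 m/s; transfer-apogee v_a = √[μ(2/r₂ − 1/a_t)] = 3174 m/s.
Δv₂ = v_c2 − v_a = 1296 m/s.
= 1.296 km/s.

Δv ≈ 1.30 km/s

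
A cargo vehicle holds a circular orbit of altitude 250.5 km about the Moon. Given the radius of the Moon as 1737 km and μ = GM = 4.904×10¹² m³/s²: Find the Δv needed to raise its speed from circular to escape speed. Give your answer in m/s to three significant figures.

r = 1737 + 250.5 = 1987.5 km = 1.9875×10⁶ m.
Circular speed v_c = √(μ/r) = 1571 m/s.
Escape speed v_esc = √(2μ/r) = √2 × v_c = 2221 m/s.
Δv = v_esc − v_c = 650.6 m/s.

Δv ≈ 651 m/s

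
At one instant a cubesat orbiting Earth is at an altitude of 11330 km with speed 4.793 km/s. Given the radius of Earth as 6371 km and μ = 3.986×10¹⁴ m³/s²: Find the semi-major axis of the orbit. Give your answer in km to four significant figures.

r = 6371 + 11330 = 17701 km = 1.770×10⁷ m.
Vis-viva rearranged: 1/a = 2/r − v²/μ = 1.130×10⁻⁷ − 5.763×10⁻⁸ = 5.535×10⁻⁸ m⁻¹.
a = 1.807×10⁷ m = 18066 km.

a ≈ 18070 km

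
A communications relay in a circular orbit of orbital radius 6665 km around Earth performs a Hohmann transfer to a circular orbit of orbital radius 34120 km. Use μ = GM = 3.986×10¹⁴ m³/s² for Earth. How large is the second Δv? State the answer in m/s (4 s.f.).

r₁ = 6665 km = 6.665×10⁶ m.
r₂ = 34120 km = 3.412×10⁷ m.
Transfer ellipse a_t = (r₁ + r₂)/2 = 2.039×10⁷ m.
At r₁: circular v_c1 = √(μ/r₁) = 7733 m/s; transfer-perigee v_p = √[μ(2/r₁ − 1/a_t)] = 10000 m/s.
At r₂: circular v_c2 = √(μ/r₂) = 3418 m/s; transfer-apogee v_a = √[μ(2/r₂ − 1/a_t)] = 1954 m/s.
Δv₂ = v_c2 − v_a = 1464 m/s.

Δv ≈ 1464 m/s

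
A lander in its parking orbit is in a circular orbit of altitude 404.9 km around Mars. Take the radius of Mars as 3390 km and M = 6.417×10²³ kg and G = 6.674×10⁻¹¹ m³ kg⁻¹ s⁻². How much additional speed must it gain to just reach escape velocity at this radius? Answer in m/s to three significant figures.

Δv ≈ 1390 m/s

μ = GM = 6.674×10⁻¹¹ × 6.417×10²³ = 4.283×10¹³ m³/s².
r = 3390 + 404.9 = 3794.9 km = 3.7949×10⁶ m.
Circular speed v_c = √(μ/r) = 3359 m/s.
Escape speed v_esc = √(2μ/r) = √2 × v_c = 4751 m/s.
Δv = v_esc − v_c = 1392 m/s.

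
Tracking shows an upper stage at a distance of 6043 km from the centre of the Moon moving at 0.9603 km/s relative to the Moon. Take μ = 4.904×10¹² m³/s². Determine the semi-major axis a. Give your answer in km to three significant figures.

a ≈ 7000 km

r = 6.043×10⁶ m.
Specific orbital energy ε = v²/2 − μ/r = (960.3)²/2 − 4.904×10¹²/6.043×10⁶ = -3.504×10⁵ J/kg.
Since ε = −μ/(2a), a = −μ/(2ε) = 6.997×10⁶ m = 6997.1 km.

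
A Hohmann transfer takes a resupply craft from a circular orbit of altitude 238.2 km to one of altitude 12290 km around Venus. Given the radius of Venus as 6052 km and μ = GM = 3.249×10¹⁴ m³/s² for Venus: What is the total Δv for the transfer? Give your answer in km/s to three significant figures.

Δv_total ≈ 2.78 km/s

r₁ = 6052 + 238.2 = 6290.2 km = 6.2902×10⁶ m.
r₂ = 6052 + 12290 = 18342 km = 1.8342×10⁷ m.
Transfer ellipse a_t = (r₁ + r₂)/2 = 1.232×10⁷ m.
At r₁: circular v_c1 = √(μ/r₁) = 7187 m/s; transfer-periapsis v_p = √[μ(2/r₁ − 1/a_t)] = 8771 m/s.
Δv₁ = v_p − v_c1 = 1584 m/s.
At r₂: circular v_c2 = √(μ/r₂) = 4209 m/s; transfer-apoapsis v_a = √[μ(2/r₂ − 1/a_t)] = 3008 m/s.
Δv₂ = v_c2 − v_a = 1201 m/s.
Total Δv = Δv₁ + Δv₂ = 2785 m/s = 2.785 km/s.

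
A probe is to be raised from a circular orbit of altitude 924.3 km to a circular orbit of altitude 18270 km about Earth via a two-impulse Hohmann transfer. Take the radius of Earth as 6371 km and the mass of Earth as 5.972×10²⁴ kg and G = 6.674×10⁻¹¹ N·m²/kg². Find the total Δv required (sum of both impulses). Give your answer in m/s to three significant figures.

Δv_total ≈ 3090 m/s

μ = GM = 6.674×10⁻¹¹ × 5.972×10²⁴ = 3.986×10¹⁴ m³/s².
r₁ = 6371 + 924.3 = 7295.3 km = 7.2953×10⁶ m.
r₂ = 6371 + 18270 = 24641 km = 2.4641×10⁷ m.
Transfer ellipse a_t = (r₁ + r₂)/2 = 1.597×10⁷ m.
At r₁: circular v_c1 = √(μ/r₁) = 7391 m/s; transfer-perigee v_p = √[μ(2/r₁ − 1/a_t)] = 9182 m/s.
Δv₁ = v_p − v_c1 = 1790 m/s.
At r₂: circular v_c2 = √(μ/r₂) = 4022 m/s; transfer-apogee v_a = √[μ(2/r₂ − 1/a_t)] = 2718 m/s.
Δv₂ = v_c2 − v_a = 1303 m/s.
Total Δv = Δv₁ + Δv₂ = 3094 m/s.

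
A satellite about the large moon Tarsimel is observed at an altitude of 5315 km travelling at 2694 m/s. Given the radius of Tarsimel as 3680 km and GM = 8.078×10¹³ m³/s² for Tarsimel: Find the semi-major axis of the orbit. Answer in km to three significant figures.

a ≈ 7550 km

r = 3680 + 5315 = 8995.0 km = 8.995×10⁶ m.
Specific orbital energy ε = v²/2 − μ/r = (2694)²/2 − 8.078×10¹³/8.995×10⁶ = -5.352×10⁶ J/kg.
Since ε = −μ/(2a), a = −μ/(2ε) = 7.547×10⁶ m = 7547.1 km.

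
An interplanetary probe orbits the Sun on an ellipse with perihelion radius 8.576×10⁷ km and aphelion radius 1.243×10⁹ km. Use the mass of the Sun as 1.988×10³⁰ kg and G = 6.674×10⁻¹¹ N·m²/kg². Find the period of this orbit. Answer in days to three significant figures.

μ = GM = 6.674×10⁻¹¹ × 1.988×10³⁰ = 1.327×10²⁰ m³/s².
Semi-major axis a = (r_p + r_a)/2 = (8.5760×10⁷ + 1.2430×10⁹)/2 = 6.6438×10⁸ km = 6.644×10¹¹ m.
By Kepler's third law T = 2π√(a³/μ) = 2π × 4.701×10⁷ = 2.954×10⁸ s.
= 3419 days.

T ≈ 3420 days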